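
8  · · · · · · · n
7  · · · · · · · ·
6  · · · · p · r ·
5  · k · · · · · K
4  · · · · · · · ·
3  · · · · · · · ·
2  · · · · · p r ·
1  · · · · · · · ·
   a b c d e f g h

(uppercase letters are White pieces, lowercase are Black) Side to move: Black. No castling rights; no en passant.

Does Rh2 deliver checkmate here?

yes

After Rh2: white king on h5; in check: yes, from the black rook on h2.
King squares — g4: attacked by Rg6; h4: attacked by Rh2; g5: attacked by Rg6; g6: attacked by Nh8; h6: attacked by Rh2.
White has no legal moves → checkmate.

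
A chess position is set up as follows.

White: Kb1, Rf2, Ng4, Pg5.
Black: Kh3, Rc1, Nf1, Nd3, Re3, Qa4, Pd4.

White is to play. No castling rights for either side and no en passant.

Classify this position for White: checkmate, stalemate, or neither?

checkmate

White to move; white king on b1.
In check: yes, from the black rook on c1.
King squares — a1: attacked by Rc1; c1: attacked by Nd3; a2: attacked by Qa4; b2: attacked by Nd3; c2: attacked by Rc1.
Legal moves for White: none.
In check with no legal moves → checkmate.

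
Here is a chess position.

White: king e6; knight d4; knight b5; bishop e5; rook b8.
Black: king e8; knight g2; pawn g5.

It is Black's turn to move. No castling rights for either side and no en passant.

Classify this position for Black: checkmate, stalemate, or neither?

Black to move; black king on e8.
In check: yes, from the white rook on b8.
King squares — d7: attacked by Ke6; e7: attacked by Ke6; f7: attacked by Ke6; d8: attacked by Rb8; f8: attacked by Rb8.
Legal moves for Black: none.
In check with no legal moves → checkmate.

checkmate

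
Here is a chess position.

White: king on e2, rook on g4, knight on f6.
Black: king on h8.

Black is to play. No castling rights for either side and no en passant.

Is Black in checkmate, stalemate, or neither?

Black to move; black king on h8.
In check: no.
King squares — g7: attacked by Rg4; h7: attacked by Nf6; g8: attacked by Rg4.
Legal moves for Black: none.
Not in check and no legal moves → stalemate.

stalemate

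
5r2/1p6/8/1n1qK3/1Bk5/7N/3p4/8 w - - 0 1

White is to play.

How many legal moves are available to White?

0

White to move; king on e5.
In check: yes, from the black queen on d5.
Legal moves: none.
Count: 0.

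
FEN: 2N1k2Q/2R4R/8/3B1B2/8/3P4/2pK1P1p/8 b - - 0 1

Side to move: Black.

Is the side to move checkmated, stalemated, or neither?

Black to move; black king on e8.
In check: yes, from the white queen on h8.
King squares — d7: attacked by Bf5; e7: attacked by Rc7; f7: attacked by Bd5; d8: attacked by Qh8; f8: attacked by Qh8.
Legal moves for Black: none.
In check with no legal moves → checkmate.

checkmate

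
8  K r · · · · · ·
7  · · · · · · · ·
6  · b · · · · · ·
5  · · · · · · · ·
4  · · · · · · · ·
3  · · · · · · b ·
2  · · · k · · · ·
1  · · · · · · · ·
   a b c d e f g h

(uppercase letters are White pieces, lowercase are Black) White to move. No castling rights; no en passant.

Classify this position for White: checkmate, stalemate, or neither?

White to move; white king on a8.
In check: yes, from the black rook on b8.
King squares — a7: attacked by Bb6; b7: attacked by Rb8; b8: attacked by Bg3.
Legal moves for White: none.
In check with no legal moves → checkmate.

checkmate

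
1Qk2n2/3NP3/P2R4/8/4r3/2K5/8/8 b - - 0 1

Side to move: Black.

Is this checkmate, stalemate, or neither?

Black to move; black king on c8.
In check: yes, from the white queen on b8.
King squares — b7: attacked by Pa6; c7: attacked by Qb8; d7: attacked by Rd6; b8: attacked by Nd7; d8: attacked by Pe7.
Legal moves for Black: none.
In check with no legal moves → checkmate.

checkmate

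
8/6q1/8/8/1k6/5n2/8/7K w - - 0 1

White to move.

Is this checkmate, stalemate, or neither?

White to move; white king on h1.
In check: no.
King squares — g1: attacked by Nf3; g2: attacked by Qg7; h2: attacked by Nf3.
Legal moves for White: none.
Not in check and no legal moves → stalemate.

stalemate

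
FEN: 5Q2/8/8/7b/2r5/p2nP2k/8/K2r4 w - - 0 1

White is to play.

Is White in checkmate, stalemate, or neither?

neither

White to move; white king on a1.
In check: yes, from the black rook on d1.
King squares — b1: attacked by Rd1; a2: available; b2: attacked by Pa3.
Legal moves for White: Ka2.
White is in check but has 1 legal move → neither.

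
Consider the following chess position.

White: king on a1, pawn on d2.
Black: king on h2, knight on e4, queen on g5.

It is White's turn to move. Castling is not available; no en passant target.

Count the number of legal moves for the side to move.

5

White to move; king on a1.
In check: no.
Legal moves: Kb2, Ka2, Kb1, d3, d4.
Count: 5.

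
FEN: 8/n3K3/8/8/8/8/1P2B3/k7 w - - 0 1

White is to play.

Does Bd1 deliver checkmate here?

After Bd1: black king on a1; in check: no.
Black is not in check, so this cannot be checkmate.

no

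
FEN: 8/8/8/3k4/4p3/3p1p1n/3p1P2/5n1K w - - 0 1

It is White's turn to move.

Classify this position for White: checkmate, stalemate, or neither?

stalemate

White to move; white king on h1.
In check: no.
King squares — g1: attacked by Nh3; g2: attacked by Pf3; h2: attacked by Nf1.
Legal moves for White: none.
Not in check and no legal moves → stalemate.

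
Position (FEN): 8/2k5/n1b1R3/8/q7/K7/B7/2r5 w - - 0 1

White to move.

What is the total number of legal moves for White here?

1

White to move; king on a3.
In check: yes, from the black queen on a4.
Legal moves: Kb2.
Count: 1.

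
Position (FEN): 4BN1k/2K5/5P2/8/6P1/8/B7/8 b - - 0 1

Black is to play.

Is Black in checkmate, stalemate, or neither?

stalemate

Black to move; black king on h8.
In check: no.
King squares — g7: attacked by Pf6; h7: attacked by Nf8; g8: attacked by Ba2.
Legal moves for Black: none.
Not in check and no legal moves → stalemate.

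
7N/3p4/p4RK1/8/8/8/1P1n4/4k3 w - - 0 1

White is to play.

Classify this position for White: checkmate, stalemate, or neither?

White to move; white king on g6.
In check: no.
Legal moves for White include: Nf7, Kh7, Kg7, Kf7, Kh6, Kh5, Kg5, Kf5, Rf8, Rf7, Re6+, Rd6, Rc6, Rb6, Rxa6, Rf5, Rf4, Rf3, ... (list truncated; more exist).
White has legal moves and is not in check → neither.

neither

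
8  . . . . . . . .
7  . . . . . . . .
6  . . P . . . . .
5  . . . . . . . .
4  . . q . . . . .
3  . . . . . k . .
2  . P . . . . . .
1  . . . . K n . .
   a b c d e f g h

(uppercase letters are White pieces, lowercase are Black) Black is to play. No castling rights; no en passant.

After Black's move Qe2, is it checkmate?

After Qe2: white king on e1; in check: yes, from the black queen on e2.
King squares — d1: attacked by Qe2; f1: attacked by Qe2; d2: attacked by Nf1; e2: attacked by Kf3; f2: attacked by Qe2.
White has no legal moves → checkmate.

yes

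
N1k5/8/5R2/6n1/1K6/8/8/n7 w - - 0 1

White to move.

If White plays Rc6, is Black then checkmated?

no

After Rc6: black king on c8; in check: yes, from the white rook on c6.
Black has 4 legal replies: Kd8, Kb8, Kd7, Kb7.
In check but a legal move exists → not checkmate.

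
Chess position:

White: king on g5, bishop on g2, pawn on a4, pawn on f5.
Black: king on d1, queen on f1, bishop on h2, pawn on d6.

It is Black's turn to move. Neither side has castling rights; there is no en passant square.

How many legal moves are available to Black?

Black to move; king on d1.
In check: no.
Legal moves: Be5, Bf4+, Bg3, Bg1, Qa6, Qxf5+, Qb5, Qf4+, Qc4, Qf3, Qd3, Qxg2+, Qf2, Qe2, Qh1, Qg1, Qe1, Ke2, Kd2, Kc2, Ke1, Kc1, d5.
Count: 23.

23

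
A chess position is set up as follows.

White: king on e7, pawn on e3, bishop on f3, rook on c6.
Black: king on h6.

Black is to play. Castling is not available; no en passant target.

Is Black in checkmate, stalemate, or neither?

Black to move; black king on h6.
In check: yes, from the white rook on c6.
Legal moves for Black: Kh7, Kg7, Kg5.
Black is in check but has 3 legal moves → neither.

neither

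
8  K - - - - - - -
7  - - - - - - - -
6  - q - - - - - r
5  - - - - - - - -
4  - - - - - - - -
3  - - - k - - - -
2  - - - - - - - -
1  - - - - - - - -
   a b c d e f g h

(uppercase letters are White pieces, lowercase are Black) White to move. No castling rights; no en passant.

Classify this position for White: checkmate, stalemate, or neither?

White to move; white king on a8.
In check: no.
King squares — a7: attacked by Qb6; b7: attacked by Qb6; b8: attacked by Qb6.
Legal moves for White: none.
Not in check and no legal moves → stalemate.

stalemate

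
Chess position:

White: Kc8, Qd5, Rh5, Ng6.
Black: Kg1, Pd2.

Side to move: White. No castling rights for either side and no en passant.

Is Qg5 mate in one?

After Qg5: black king on g1; in check: yes, from the white queen on g5.
Black has 2 legal replies: Kf2, Kf1.
In check but a legal move exists → not checkmate.

no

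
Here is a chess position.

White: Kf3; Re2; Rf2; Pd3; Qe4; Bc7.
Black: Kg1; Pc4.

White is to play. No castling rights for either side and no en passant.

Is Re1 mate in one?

After Re1: black king on g1; in check: yes, from the white rook on e1.
King squares — f1: attacked by Re1; h1: attacked by Re1; f2: attacked by Kf3; g2: attacked by Rf2; h2: attacked by Rf2.
Black has no legal moves → checkmate.

yes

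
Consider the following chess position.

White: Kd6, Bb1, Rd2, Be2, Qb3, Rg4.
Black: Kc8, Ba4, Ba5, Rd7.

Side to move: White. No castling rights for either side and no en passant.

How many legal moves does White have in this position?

White to move; king on d6.
In check: yes, from the black rook on d7.
Legal moves: Ke6, Ke5, Kc5.
Count: 3.

3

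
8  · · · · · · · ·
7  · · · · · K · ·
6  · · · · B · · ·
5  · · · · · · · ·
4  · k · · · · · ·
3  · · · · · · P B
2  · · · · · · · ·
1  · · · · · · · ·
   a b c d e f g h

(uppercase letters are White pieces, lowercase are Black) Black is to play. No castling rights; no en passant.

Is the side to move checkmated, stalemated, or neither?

neither

Black to move; black king on b4.
In check: no.
Legal moves for Black: Kc5, Kb5, Ka5, Ka4, Kc3, Ka3.
Black has 6 legal moves and is not in check → neither.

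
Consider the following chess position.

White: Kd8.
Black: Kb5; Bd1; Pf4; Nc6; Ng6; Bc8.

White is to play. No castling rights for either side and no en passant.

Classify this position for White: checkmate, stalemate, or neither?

White to move; white king on d8.
In check: yes, from the black knight on c6.
Legal moves for White: Ke8, Kxc8, Kc7.
White is in check but has 3 legal moves → neither.

neither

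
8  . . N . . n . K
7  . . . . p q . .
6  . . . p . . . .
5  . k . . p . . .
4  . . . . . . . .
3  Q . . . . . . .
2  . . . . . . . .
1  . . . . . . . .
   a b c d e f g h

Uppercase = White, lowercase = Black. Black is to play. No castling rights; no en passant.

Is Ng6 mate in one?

yes

After Ng6: white king on h8; in check: yes, from the black knight on g6.
King squares — g7: attacked by Qf7; h7: attacked by Qf7; g8: attacked by Qf7.
White has no legal moves → checkmate.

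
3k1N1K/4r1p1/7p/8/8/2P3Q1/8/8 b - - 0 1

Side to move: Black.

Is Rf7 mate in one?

After Rf7: white king on h8; in check: no.
White is not in check, so this cannot be checkmate.

no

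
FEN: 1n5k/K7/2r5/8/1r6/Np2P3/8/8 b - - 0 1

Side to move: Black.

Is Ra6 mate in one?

yes

After Ra6: white king on a7; in check: yes, from the black rook on a6.
King squares — a6: attacked by Nb8; b6: attacked by Rb4; b7: attacked by Rb4; a8: attacked by Ra6; b8: attacked by Rb4.
White has no legal moves → checkmate.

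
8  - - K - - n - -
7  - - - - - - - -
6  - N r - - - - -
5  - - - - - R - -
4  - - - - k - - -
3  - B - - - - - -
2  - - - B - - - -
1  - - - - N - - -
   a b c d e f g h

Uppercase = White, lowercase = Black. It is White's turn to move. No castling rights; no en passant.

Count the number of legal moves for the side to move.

White to move; king on c8.
In check: yes, from the black rook on c6.
Legal moves: Kd8, Kb8, Kb7.
Count: 3.

3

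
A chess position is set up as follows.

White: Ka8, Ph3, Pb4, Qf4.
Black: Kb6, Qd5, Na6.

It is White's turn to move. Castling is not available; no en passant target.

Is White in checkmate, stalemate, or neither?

checkmate

White to move; white king on a8.
In check: yes, from the black queen on d5.
King squares — a7: attacked by Kb6; b7: attacked by Qd5; b8: attacked by Na6.
Legal moves for White: none.
In check with no legal moves → checkmate.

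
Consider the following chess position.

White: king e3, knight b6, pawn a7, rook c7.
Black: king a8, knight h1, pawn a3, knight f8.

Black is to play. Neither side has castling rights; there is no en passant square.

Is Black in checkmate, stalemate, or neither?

checkmate

Black to move; black king on a8.
In check: yes, from the white knight on b6.
King squares — a7: attacked by Rc7; b7: attacked by Rc7; b8: attacked by Pa7.
Legal moves for Black: none.
In check with no legal moves → checkmate.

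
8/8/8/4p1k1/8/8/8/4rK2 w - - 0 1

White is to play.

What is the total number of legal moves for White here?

White to move; king on f1.
In check: yes, from the black rook on e1.
Legal moves: Kg2, Kf2, Kxe1.
Count: 3.

3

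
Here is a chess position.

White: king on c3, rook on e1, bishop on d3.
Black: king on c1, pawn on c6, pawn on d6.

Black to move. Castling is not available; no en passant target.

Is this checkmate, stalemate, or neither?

Black to move; black king on c1.
In check: yes, from the white rook on e1.
King squares — b1: attacked by Re1; d1: attacked by Re1; b2: attacked by Kc3; c2: attacked by Kc3; d2: attacked by Kc3.
Legal moves for Black: none.
In check with no legal moves → checkmate.

checkmate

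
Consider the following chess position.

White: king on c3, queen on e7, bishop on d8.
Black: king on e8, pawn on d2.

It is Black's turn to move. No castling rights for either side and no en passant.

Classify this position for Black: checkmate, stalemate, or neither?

Black to move; black king on e8.
In check: yes, from the white queen on e7.
King squares — d7: attacked by Qe7; e7: attacked by Bd8; f7: attacked by Qe7; d8: attacked by Qe7; f8: attacked by Qe7.
Legal moves for Black: none.
In check with no legal moves → checkmate.

checkmate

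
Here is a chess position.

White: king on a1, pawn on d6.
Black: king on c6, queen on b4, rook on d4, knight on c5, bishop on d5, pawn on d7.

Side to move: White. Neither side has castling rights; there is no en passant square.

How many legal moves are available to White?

0

White to move; king on a1.
In check: no.
Legal moves: none.
Count: 0.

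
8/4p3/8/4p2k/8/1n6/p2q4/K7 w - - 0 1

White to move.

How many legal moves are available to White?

White to move; king on a1.
In check: yes, from the black knight on b3.
Legal moves: none.
Count: 0.

0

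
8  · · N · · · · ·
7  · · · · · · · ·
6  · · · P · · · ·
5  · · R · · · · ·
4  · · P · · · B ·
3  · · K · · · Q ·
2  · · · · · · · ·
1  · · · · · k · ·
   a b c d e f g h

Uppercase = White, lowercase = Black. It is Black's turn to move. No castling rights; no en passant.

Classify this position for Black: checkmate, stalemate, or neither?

Black to move; black king on f1.
In check: no.
King squares — e1: attacked by Qg3; g1: attacked by Qg3; e2: attacked by Bg4; f2: attacked by Qg3; g2: attacked by Qg3.
Legal moves for Black: none.
Not in check and no legal moves → stalemate.

stalemate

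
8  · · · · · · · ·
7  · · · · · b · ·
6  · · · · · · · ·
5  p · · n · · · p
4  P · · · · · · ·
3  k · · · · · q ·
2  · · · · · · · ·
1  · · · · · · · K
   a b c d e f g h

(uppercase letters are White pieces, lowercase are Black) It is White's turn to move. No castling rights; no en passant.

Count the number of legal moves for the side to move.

White to move; king on h1.
In check: no.
Legal moves: none.
Count: 0.

0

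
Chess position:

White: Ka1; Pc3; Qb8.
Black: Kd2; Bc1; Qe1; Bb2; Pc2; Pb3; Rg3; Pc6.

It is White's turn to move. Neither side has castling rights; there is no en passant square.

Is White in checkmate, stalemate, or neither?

checkmate

White to move; white king on a1.
In check: yes, from the black bishop on b2.
King squares — b1: attacked by Pc2; a2: attacked by Pb3; b2: attacked by Bc1.
Legal moves for White: none.
In check with no legal moves → checkmate.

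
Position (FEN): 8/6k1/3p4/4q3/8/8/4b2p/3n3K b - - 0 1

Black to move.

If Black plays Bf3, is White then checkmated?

After Bf3: white king on h1; in check: yes, from the black bishop on f3.
King squares — g1: attacked by Ph2; g2: attacked by Bf3; h2: attacked by Qe5.
White has no legal moves → checkmate.

yes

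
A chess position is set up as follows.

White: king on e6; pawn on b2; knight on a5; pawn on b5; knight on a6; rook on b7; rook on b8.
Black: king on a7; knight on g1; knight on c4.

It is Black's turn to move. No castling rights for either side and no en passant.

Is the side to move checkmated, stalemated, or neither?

checkmate

Black to move; black king on a7.
In check: yes, from the white rook on b7.
King squares — a6: attacked by Pb5; b6: attacked by Rb7; b7: attacked by Na5; a8: attacked by Rb8; b8: attacked by Na6.
Legal moves for Black: none.
In check with no legal moves → checkmate.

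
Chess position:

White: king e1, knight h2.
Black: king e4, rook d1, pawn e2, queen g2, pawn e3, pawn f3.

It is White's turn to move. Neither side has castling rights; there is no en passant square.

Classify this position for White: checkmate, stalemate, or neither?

White to move; white king on e1.
In check: yes, from the black rook on d1.
King squares — d1: attacked by Pe2; f1: attacked by Rd1; d2: attacked by Rd1; e2: attacked by Qg2; f2: attacked by Qg2.
Legal moves for White: none.
In check with no legal moves → checkmate.

checkmate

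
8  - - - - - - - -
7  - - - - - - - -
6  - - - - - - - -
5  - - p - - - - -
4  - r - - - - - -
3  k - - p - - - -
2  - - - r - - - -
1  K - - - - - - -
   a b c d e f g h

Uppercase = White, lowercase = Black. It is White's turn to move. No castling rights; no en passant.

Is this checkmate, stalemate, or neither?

stalemate

White to move; white king on a1.
In check: no.
King squares — b1: attacked by Rb4; a2: attacked by Rd2; b2: attacked by Rd2.
Legal moves for White: none.
Not in check and no legal moves → stalemate.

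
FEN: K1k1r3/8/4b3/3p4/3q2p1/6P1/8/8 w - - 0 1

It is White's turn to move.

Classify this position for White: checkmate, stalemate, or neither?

White to move; white king on a8.
In check: no.
King squares — a7: attacked by Qd4; b7: attacked by Kc8; b8: attacked by Kc8.
Legal moves for White: none.
Not in check and no legal moves → stalemate.

stalemate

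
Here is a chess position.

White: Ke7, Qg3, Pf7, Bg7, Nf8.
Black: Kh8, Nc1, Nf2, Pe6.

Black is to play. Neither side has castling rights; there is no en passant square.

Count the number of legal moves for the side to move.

0

Black to move; king on h8.
In check: yes, from the white bishop on g7.
Legal moves: none.
Count: 0.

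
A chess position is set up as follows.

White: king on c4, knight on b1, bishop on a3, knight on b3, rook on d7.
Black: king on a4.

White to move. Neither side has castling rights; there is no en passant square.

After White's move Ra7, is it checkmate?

After Ra7: black king on a4; in check: yes, from the white rook on a7.
King squares — a3: attacked by Nb1; b3: attacked by Kc4; b4: attacked by Ba3; a5: attacked by Nb3; b5: attacked by Kc4.
Black has no legal moves → checkmate.

yes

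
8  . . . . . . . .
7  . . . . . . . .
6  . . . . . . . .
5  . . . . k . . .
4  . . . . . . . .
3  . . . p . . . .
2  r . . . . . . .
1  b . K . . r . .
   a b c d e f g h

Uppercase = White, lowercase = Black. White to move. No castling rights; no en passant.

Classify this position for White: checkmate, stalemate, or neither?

White to move; white king on c1.
In check: yes, from the black rook on f1.
King squares — b1: attacked by Rf1; d1: attacked by Rf1; b2: attacked by Ba1; c2: attacked by Ra2; d2: attacked by Ra2.
Legal moves for White: none.
In check with no legal moves → checkmate.

checkmate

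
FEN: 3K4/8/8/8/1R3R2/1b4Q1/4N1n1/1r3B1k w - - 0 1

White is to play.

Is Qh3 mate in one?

yes

After Qh3: black king on h1; in check: yes, from the white queen on h3.
King squares — g1: attacked by Ne2; g2: own knight; h2: attacked by Qh3.
Black has no legal moves → checkmate.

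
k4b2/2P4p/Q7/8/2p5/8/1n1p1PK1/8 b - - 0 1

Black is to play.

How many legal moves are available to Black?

0

Black to move; king on a8.
In check: yes, from the white queen on a6.
Legal moves: none.
Count: 0.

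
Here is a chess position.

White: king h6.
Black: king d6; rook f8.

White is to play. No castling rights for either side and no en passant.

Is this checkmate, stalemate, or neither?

White to move; white king on h6.
In check: no.
Legal moves for White: Kh7, Kg7, Kg6, Kh5, Kg5.
White has 5 legal moves and is not in check → neither.

neither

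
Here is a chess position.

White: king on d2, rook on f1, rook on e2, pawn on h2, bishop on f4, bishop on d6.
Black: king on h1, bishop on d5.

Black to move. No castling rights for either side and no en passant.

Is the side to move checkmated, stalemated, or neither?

checkmate

Black to move; black king on h1.
In check: yes, from the white rook on f1.
King squares — g1: attacked by Rf1; g2: attacked by Re2; h2: attacked by Re2.
Legal moves for Black: none.
In check with no legal moves → checkmate.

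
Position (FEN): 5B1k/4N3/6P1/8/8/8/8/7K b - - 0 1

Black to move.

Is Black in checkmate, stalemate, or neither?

Black to move; black king on h8.
In check: no.
King squares — g7: attacked by Bf8; h7: attacked by Pg6; g8: attacked by Ne7.
Legal moves for Black: none.
Not in check and no legal moves → stalemate.

stalemate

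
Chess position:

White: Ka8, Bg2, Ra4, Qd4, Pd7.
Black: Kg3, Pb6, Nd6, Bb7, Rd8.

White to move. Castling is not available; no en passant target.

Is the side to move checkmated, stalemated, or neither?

neither

White to move; white king on a8.
In check: yes, from the black bishop on b7 and the black rook on d8.
Legal moves for White: Ka7.
White is in check but has 1 legal move → neither.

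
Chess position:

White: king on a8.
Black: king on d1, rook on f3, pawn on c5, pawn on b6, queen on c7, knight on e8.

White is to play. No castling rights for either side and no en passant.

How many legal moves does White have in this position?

0

White to move; king on a8.
In check: no.
Legal moves: none.
Count: 0.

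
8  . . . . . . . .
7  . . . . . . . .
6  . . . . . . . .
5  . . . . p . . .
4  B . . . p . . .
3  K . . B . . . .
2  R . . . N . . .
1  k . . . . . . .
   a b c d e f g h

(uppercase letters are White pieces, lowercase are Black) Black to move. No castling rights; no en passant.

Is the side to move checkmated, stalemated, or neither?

Black to move; black king on a1.
In check: yes, from the white rook on a2.
King squares — b1: attacked by Bd3; a2: attacked by Ka3; b2: attacked by Ra2.
Legal moves for Black: none.
In check with no legal moves → checkmate.

checkmate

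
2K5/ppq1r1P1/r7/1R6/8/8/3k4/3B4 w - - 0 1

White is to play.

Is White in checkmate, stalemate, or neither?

checkmate

White to move; white king on c8.
In check: yes, from the black queen on c7.
King squares — b7: attacked by Qc7; c7: attacked by Re7; d7: attacked by Qc7; b8: attacked by Qc7; d8: attacked by Qc7.
Legal moves for White: none.
In check with no legal moves → checkmate.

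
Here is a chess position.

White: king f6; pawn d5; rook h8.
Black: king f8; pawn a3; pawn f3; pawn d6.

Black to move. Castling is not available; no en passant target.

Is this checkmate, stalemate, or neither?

checkmate

Black to move; black king on f8.
In check: yes, from the white rook on h8.
King squares — e7: attacked by Kf6; f7: attacked by Kf6; g7: attacked by Kf6; e8: attacked by Rh8; g8: attacked by Rh8.
Legal moves for Black: none.
In check with no legal moves → checkmate.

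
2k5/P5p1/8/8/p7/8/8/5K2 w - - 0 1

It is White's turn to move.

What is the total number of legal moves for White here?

White to move; king on f1.
In check: no.
Legal moves: Kg2, Kf2, Ke2, Kg1, Ke1, a8=Q+, a8=R+, a8=B, a8=N.
Count: 9.

9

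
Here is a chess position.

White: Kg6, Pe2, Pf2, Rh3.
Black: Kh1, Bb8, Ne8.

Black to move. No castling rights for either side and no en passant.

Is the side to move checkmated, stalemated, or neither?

Black to move; black king on h1.
In check: yes, from the white rook on h3.
Legal moves for Black: Kg2, Kg1, Bh2.
Black is in check but has 3 legal moves → neither.

neither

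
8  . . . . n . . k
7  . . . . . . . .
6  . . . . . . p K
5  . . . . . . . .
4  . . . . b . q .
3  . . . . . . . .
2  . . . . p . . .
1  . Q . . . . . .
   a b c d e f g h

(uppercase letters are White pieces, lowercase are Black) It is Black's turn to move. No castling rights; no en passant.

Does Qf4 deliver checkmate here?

After Qf4: white king on h6; in check: yes, from the black queen on f4.
King squares — g5: attacked by Qf4; h5: attacked by Pg6; g6: attacked by Be4; g7: attacked by Ne8; h7: attacked by Kh8.
White has no legal moves → checkmate.

yes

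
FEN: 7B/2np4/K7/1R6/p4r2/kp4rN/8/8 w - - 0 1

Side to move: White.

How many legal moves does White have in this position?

4

White to move; king on a6.
In check: yes, from the black knight on c7.
Legal moves: Kb7, Ka7, Kb6, Ka5.
Count: 4.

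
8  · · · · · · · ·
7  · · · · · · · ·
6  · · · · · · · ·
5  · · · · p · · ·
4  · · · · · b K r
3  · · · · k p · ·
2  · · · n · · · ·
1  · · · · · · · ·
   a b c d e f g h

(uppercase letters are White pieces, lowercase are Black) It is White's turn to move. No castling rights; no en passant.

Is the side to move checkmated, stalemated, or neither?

White to move; white king on g4.
In check: yes, from the black rook on h4.
King squares — f3: attacked by Nd2; g3: attacked by Bf4; h3: attacked by Rh4; f4: attacked by Ke3; h4: available; f5: available; g5: attacked by Bf4; h5: attacked by Rh4.
Legal moves for White: Kf5, Kxh4.
White is in check but has 2 legal moves → neither.

neither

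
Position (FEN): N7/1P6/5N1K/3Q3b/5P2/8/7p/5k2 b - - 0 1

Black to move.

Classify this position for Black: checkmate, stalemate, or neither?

neither

Black to move; black king on f1.
In check: no.
Legal moves for Black: Be8, Bf7, Bg6, Bg4, Bf3, Be2, Bd1, Kf2, Ke2, Kg1, Ke1, h1=Q, h1=R, h1=B, h1=N.
Black has 15 legal moves and is not in check → neither.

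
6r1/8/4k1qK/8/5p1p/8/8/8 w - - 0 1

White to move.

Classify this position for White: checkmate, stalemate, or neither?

White to move; white king on h6.
In check: yes, from the black queen on g6.
King squares — g5: attacked by Qg6; h5: attacked by Qg6; g6: attacked by Rg8; g7: attacked by Qg6; h7: attacked by Qg6.
Legal moves for White: none.
In check with no legal moves → checkmate.

checkmate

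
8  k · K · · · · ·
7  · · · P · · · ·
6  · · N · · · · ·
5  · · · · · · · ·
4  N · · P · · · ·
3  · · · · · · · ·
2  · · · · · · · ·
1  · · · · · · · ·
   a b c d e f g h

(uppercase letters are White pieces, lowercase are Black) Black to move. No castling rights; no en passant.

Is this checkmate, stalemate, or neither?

stalemate

Black to move; black king on a8.
In check: no.
King squares — a7: attacked by Nc6; b7: attacked by Kc8; b8: attacked by Nc6.
Legal moves for Black: none.
Not in check and no legal moves → stalemate.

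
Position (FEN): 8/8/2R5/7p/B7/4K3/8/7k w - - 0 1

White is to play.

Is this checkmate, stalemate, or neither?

White to move; white king on e3.
In check: no.
Legal moves for White include: Rc8, Rc7, Rh6, Rg6, Rf6, Re6, Rd6, Rb6, Ra6, Rc5, Rc4, Rc3, Rc2, Rc1+, Bb5, Bb3, Bc2, Bd1, ... (list truncated; more exist).
White has legal moves and is not in check → neither.

neither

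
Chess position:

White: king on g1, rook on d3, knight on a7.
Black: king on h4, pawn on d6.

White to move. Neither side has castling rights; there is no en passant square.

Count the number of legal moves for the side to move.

White to move; king on g1.
In check: no.
Legal moves: Nc8, Nc6, Nb5, Rxd6, Rd5, Rd4+, Rh3+, Rg3, Rf3, Re3, Rc3, Rb3, Ra3, Rd2, Rd1, Kh2, Kg2, Kf2, Kh1, Kf1.
Count: 20.

20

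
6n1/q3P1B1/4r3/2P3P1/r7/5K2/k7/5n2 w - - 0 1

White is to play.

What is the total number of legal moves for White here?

White to move; king on f3.
In check: no.
Legal moves: Bh8, Bf8, Bh6, Bf6, Be5, Bd4, Bc3, Bb2, Ba1, Kg2, Kf2, e8=Q, e8=R, e8=B, e8=N, g6, c6.
Count: 17.

17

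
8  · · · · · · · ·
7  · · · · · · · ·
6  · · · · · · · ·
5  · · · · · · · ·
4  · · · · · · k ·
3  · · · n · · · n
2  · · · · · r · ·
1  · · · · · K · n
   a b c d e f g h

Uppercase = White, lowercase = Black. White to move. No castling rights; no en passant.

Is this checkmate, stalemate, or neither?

checkmate

White to move; white king on f1.
In check: yes, from the black rook on f2.
King squares — e1: attacked by Nd3; g1: attacked by Nh3; e2: attacked by Rf2; f2: attacked by Nh1; g2: attacked by Rf2.
Legal moves for White: none.
In check with no legal moves → checkmate.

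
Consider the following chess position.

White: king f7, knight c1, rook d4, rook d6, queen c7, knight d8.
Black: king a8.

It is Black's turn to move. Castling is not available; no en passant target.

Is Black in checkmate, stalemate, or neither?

stalemate

Black to move; black king on a8.
In check: no.
King squares — a7: attacked by Qc7; b7: attacked by Qc7; b8: attacked by Qc7.
Legal moves for Black: none.
Not in check and no legal moves → stalemate.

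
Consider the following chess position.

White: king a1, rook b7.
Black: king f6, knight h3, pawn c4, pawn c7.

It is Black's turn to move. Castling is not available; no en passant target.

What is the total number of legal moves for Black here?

15

Black to move; king on f6.
In check: no.
Legal moves: Kg7, Kf7, Ke7, Kg6, Ke6, Kg5, Kf5, Ke5, Ng5, Nf4, Nf2, Ng1, c6, c3, c5.
Count: 15.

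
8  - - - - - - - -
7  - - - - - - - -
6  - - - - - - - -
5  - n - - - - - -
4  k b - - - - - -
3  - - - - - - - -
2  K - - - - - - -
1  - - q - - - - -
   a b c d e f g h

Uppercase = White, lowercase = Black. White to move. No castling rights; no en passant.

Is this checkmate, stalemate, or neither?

stalemate

White to move; white king on a2.
In check: no.
King squares — a1: attacked by Qc1; b1: attacked by Qc1; b2: attacked by Qc1; a3: attacked by Qc1; b3: attacked by Ka4.
Legal moves for White: none.
Not in check and no legal moves → stalemate.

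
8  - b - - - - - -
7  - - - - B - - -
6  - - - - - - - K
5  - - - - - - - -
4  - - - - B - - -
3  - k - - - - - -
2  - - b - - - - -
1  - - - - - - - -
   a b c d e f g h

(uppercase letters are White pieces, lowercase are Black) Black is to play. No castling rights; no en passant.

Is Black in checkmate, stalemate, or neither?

neither

Black to move; black king on b3.
In check: no.
Legal moves for Black: Bc7, Ba7, Bd6, Be5, Bf4+, Bg3, Bh2, Kc4, Ka4, Kc3, Kb2, Ka2, Bxe4, Bd3, Bd1, Bb1.
Black has 16 legal moves and is not in check → neither.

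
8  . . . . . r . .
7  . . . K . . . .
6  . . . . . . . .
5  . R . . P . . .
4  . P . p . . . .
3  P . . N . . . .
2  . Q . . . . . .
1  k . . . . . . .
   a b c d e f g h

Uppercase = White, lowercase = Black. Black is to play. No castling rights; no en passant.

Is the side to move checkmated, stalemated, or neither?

checkmate

Black to move; black king on a1.
In check: yes, from the white queen on b2.
King squares — b1: attacked by Qb2; a2: attacked by Qb2; b2: attacked by Nd3.
Legal moves for Black: none.
In check with no legal moves → checkmate.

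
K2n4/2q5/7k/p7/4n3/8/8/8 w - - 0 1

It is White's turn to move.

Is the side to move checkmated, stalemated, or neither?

stalemate

White to move; white king on a8.
In check: no.
King squares — a7: attacked by Qc7; b7: attacked by Qc7; b8: attacked by Qc7.
Legal moves for White: none.
Not in check and no legal moves → stalemate.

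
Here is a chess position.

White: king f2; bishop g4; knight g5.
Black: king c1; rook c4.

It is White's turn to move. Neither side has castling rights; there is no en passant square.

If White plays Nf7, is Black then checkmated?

After Nf7: black king on c1; in check: no.
Black is not in check, so this cannot be checkmate.

no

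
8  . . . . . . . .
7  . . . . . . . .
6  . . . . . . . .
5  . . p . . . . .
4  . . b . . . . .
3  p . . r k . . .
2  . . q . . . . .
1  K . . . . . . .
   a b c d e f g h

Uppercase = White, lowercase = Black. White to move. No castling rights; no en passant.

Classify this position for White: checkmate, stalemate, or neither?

White to move; white king on a1.
In check: no.
King squares — b1: attacked by Qc2; a2: attacked by Qc2; b2: attacked by Qc2.
Legal moves for White: none.
Not in check and no legal moves → stalemate.

stalemate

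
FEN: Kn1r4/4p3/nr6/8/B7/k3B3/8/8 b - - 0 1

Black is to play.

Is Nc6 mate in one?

yes

After Nc6: white king on a8; in check: yes, from the black rook on d8.
King squares — a7: attacked by Nc6; b7: attacked by Rb6; b8: attacked by Na6.
White has no legal moves → checkmate.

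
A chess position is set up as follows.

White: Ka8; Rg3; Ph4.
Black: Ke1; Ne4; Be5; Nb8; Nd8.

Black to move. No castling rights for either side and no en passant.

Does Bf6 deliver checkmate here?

After Bf6: white king on a8; in check: no.
White is not in check, so this cannot be checkmate.

no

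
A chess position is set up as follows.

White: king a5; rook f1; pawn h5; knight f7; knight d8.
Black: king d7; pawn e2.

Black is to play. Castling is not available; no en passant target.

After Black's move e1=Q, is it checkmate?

no

After e1=Q: white king on a5; in check: yes, from the black queen on e1.
White has 5 legal replies: Kb6, Ka6, Kb5, Ka4, Rxe1.
In check but a legal move exists → not checkmate.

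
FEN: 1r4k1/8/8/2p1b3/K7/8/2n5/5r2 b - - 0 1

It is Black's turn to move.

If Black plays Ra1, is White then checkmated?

After Ra1: white king on a4; in check: yes, from the black rook on a1.
King squares — a3: attacked by Ra1; b3: attacked by Rb8; b4: attacked by Nc2; a5: attacked by Ra1; b5: attacked by Rb8.
White has no legal moves → checkmate.

yes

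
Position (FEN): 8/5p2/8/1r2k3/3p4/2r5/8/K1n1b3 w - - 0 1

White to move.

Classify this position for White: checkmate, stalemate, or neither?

stalemate

White to move; white king on a1.
In check: no.
King squares — b1: attacked by Rb5; a2: attacked by Nc1; b2: attacked by Rb5.
Legal moves for White: none.
Not in check and no legal moves → stalemate.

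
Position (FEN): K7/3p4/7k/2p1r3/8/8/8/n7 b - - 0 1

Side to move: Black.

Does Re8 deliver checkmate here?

no

After Re8: white king on a8; in check: yes, from the black rook on e8.
White has 2 legal replies: Kb7, Ka7.
In check but a legal move exists → not checkmate.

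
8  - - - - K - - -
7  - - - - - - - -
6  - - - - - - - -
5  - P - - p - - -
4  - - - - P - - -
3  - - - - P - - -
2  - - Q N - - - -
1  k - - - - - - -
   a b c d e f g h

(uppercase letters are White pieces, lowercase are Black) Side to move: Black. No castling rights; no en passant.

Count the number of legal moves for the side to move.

Black to move; king on a1.
In check: no.
Legal moves: none.
Count: 0.

0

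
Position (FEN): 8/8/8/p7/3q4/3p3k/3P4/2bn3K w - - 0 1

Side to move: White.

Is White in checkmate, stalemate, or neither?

White to move; white king on h1.
In check: no.
King squares — g1: attacked by Qd4; g2: attacked by Kh3; h2: attacked by Kh3.
Legal moves for White: none.
Not in check and no legal moves → stalemate.

stalemate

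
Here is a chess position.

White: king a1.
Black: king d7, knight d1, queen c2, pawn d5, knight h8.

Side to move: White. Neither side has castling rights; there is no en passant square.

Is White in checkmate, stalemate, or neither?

White to move; white king on a1.
In check: no.
King squares — b1: attacked by Qc2; a2: attacked by Qc2; b2: attacked by Nd1.
Legal moves for White: none.
Not in check and no legal moves → stalemate.

stalemate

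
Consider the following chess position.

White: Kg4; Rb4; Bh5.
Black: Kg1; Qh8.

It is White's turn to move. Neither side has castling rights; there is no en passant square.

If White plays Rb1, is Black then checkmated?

no

After Rb1: black king on g1; in check: yes, from the white rook on b1.
Black has 3 legal replies: Kh2, Kg2, Kf2.
In check but a legal move exists → not checkmate.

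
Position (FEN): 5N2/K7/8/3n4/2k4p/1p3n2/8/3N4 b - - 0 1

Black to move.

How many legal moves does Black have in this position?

22

Black to move; king on c4.
In check: no.
Legal moves: Ne7, Nc7, Nf6, Nb6, Nf4, Nb4, Ne3, Nc3, Kc5, Kb5, Kd4, Kb4, Kd3, Ng5, Ne5, Nd4, Nh2, Nd2, Ng1, Ne1, h3, b2.
Count: 22.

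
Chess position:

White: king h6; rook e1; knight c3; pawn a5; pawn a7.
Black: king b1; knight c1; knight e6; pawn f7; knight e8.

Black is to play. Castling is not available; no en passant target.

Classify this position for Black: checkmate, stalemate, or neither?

Black to move; black king on b1.
In check: yes, from the white knight on c3.
Legal moves for Black: Kc2, Kb2, Ka1.
Black is in check but has 3 legal moves → neither.

neither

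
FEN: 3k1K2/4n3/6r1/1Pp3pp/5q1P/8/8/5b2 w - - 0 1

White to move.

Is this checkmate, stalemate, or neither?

checkmate

White to move; white king on f8.
In check: yes, from the black queen on f4.
King squares — e7: attacked by Kd8; f7: attacked by Qf4; g7: attacked by Rg6; e8: attacked by Kd8; g8: attacked by Rg6.
Legal moves for White: none.
In check with no legal moves → checkmate.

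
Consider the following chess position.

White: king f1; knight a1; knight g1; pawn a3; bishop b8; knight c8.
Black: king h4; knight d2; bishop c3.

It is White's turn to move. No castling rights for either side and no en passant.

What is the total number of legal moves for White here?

4

White to move; king on f1.
In check: yes, from the black knight on d2.
Legal moves: Kg2, Kf2, Ke2, Ke1.
Count: 4.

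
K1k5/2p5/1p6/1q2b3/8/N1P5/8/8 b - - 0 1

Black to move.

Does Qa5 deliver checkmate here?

After Qa5: white king on a8; in check: yes, from the black queen on a5.
King squares — a7: attacked by Qa5; b7: attacked by Kc8; b8: attacked by Kc8.
White has no legal moves → checkmate.

yes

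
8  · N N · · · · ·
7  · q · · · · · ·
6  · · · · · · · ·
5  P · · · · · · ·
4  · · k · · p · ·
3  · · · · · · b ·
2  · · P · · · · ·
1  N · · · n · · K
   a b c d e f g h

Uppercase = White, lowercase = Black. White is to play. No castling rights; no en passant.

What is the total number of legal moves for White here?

2

White to move; king on h1.
In check: yes, from the black queen on b7.
Legal moves: Kg1, Nc6.
Count: 2.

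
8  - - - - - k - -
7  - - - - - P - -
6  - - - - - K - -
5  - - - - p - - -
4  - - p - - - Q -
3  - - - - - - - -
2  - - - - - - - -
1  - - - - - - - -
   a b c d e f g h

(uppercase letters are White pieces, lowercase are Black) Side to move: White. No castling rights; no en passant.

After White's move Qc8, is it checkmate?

After Qc8: black king on f8; in check: yes, from the white queen on c8.
King squares — e7: attacked by Kf6; f7: attacked by Kf6; g7: attacked by Kf6; e8: attacked by Pf7; g8: attacked by Pf7.
Black has no legal moves → checkmate.

yes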